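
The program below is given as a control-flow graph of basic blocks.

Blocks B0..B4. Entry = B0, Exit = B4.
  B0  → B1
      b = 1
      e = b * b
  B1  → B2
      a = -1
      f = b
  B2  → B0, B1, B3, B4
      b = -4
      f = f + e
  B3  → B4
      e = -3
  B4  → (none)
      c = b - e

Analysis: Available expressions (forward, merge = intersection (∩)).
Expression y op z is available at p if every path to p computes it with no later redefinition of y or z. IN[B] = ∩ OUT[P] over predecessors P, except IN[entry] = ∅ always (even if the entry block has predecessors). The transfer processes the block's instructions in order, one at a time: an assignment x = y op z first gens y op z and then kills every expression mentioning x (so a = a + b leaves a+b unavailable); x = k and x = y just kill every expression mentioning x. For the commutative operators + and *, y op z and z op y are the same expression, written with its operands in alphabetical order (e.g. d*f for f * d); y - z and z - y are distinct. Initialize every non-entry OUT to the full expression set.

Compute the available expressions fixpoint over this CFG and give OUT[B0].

Fixpoint table:
  B0:  IN={}  OUT={b*b}
  B1:  IN={}  OUT={}
  B2:  IN={}  OUT={}
  B3:  IN={}  OUT={}
  B4:  IN={}  OUT={b-e}

Merge at B0 (entry node, so the boundary value {} is joined with the incoming edge(s)): IN[B0] = {} ∩ OUT[B2] = {}
Applying B0's transfer function to that IN value gives OUT[B0] (row B0 above).

Answer: {b*b}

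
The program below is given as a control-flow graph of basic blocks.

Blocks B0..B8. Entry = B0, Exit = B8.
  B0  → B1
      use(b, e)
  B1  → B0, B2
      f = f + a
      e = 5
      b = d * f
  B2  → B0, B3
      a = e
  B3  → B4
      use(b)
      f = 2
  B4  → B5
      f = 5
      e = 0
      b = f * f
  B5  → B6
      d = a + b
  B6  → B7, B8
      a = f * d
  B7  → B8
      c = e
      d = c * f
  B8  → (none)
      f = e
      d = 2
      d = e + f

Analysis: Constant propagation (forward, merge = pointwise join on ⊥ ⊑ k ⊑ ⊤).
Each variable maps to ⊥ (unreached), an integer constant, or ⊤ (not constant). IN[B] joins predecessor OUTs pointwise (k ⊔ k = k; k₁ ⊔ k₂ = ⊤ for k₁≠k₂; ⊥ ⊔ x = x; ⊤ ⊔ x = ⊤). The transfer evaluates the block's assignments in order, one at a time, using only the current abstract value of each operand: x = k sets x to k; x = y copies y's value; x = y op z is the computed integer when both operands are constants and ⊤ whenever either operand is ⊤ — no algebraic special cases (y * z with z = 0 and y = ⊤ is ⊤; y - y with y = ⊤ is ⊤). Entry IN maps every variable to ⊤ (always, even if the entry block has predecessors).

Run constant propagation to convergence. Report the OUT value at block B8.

Converged values:
  B0:  IN=(all ⊤)  OUT=(all ⊤)
  B1:  IN=(all ⊤)  OUT={e:5; rest ⊤}
  B2:  IN={e:5; rest ⊤}  OUT={a:5, e:5; rest ⊤}
  B3:  IN={a:5, e:5; rest ⊤}  OUT={a:5, e:5, f:2; rest ⊤}
  B4:  IN={a:5, e:5, f:2; rest ⊤}  OUT={a:5, b:25, e:0, f:5; rest ⊤}
  B5:  IN={a:5, b:25, e:0, f:5; rest ⊤}  OUT={a:5, b:25, d:30, e:0, f:5; rest ⊤}
  B6:  IN={a:5, b:25, d:30, e:0, f:5; rest ⊤}  OUT={a:150, b:25, d:30, e:0, f:5; rest ⊤}
  B7:  IN={a:150, b:25, d:30, e:0, f:5; rest ⊤}  OUT={a:150, b:25, c:0, d:0, e:0, f:5; rest ⊤}
  B8:  IN={a:150, b:25, e:0, f:5; rest ⊤}  OUT={a:150, b:25, d:0, e:0, f:0; rest ⊤}

Merge at B8: IN[B8] = OUT[B6] ⊔ OUT[B7] = {a: 150, b: 25, c: ⊤, d: ⊤, e: 0, f: 5}
Applying B8's transfer function to that IN value gives OUT[B8] (row B8 above).

Answer: {a: 150, b: 25, c: ⊤, d: 0, e: 0, f: 0}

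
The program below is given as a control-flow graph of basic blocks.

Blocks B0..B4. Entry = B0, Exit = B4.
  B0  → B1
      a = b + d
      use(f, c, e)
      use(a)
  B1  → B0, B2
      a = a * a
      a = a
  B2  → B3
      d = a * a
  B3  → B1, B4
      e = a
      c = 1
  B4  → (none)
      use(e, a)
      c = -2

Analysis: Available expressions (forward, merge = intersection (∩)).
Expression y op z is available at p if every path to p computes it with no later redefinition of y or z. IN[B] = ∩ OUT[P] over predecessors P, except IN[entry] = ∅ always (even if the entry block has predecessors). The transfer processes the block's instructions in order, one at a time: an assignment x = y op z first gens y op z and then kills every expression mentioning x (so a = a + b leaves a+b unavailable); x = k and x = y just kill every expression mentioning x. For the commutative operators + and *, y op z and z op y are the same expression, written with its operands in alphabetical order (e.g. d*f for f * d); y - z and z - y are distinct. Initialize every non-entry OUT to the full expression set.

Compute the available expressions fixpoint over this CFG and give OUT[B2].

Answer: {a*a}

Working:
Converged values:
  B0: | IN={} | OUT={b+d}
  B1: | IN={} | OUT={}
  B2: | IN={} | OUT={a*a}
  B3: | IN={a*a} | OUT={a*a}
  B4: | IN={a*a} | OUT={a*a}

Merge at B2: IN[B2] = OUT[B1] = {}
Applying B2's transfer function to that IN value gives OUT[B2] (row B2 above).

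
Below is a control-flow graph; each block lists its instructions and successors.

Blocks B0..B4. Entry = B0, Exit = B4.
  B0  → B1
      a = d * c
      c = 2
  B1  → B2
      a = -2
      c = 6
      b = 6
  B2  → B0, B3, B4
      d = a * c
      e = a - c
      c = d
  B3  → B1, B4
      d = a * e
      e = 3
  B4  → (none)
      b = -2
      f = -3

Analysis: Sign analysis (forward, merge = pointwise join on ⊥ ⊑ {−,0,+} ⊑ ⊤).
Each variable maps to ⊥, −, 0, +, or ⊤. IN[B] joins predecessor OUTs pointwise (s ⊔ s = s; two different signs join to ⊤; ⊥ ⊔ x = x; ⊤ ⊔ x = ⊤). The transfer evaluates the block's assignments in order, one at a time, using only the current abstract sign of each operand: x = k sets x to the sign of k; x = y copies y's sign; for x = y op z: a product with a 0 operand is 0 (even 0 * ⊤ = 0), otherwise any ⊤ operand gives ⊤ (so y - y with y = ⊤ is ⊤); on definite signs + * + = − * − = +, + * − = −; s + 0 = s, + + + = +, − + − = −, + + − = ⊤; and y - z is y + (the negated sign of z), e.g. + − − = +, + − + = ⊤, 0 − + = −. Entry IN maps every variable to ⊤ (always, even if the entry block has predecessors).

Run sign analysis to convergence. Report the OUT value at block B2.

Answer: {a: -, b: +, c: -, d: -, e: -, f: ⊤}

Derivation:
Fixpoint table:
  B0:  IN=(all ⊤)  OUT={c:+; rest ⊤}
  B1:  IN=(all ⊤)  OUT={a:-, b:+, c:+; rest ⊤}
  B2:  IN={a:-, b:+, c:+; rest ⊤}  OUT={a:-, b:+, c:-, d:-, e:-; rest ⊤}
  B3:  IN={a:-, b:+, c:-, d:-, e:-; rest ⊤}  OUT={a:-, b:+, c:-, d:+, e:+; rest ⊤}
  B4:  IN={a:-, b:+, c:-; rest ⊤}  OUT={a:-, b:-, c:-, f:-; rest ⊤}

Merge at B2: IN[B2] = OUT[B1] = {a: -, b: +, c: +, d: ⊤, e: ⊤, f: ⊤}
Applying B2's transfer function to that IN value gives OUT[B2] (row B2 above).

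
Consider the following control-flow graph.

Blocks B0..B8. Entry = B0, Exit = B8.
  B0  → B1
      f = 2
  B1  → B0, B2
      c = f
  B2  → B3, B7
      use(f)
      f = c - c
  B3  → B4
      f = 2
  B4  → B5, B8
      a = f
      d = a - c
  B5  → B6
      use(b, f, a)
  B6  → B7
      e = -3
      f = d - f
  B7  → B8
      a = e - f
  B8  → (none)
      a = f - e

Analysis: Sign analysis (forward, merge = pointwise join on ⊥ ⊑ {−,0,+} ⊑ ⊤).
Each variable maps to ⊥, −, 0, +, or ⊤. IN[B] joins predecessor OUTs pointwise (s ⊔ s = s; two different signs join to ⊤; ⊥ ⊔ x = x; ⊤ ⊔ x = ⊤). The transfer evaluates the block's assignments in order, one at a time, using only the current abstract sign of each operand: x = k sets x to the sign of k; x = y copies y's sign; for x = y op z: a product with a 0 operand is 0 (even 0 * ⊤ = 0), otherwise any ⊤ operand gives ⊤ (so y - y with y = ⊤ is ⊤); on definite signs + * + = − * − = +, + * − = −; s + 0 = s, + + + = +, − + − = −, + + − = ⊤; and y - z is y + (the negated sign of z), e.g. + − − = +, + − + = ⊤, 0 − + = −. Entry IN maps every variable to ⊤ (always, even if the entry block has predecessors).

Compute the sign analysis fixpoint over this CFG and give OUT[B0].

Answer: {a: ⊤, b: ⊤, c: ⊤, d: ⊤, e: ⊤, f: +}

Trace:
Per-block solution:
  B0: | IN=(all ⊤) | OUT={f:+; rest ⊤}
  B1: | IN={f:+; rest ⊤} | OUT={c:+, f:+; rest ⊤}
  B2: | IN={c:+, f:+; rest ⊤} | OUT={c:+; rest ⊤}
  B3: | IN={c:+; rest ⊤} | OUT={c:+, f:+; rest ⊤}
  B4: | IN={c:+, f:+; rest ⊤} | OUT={a:+, c:+, f:+; rest ⊤}
  B5: | IN={a:+, c:+, f:+; rest ⊤} | OUT={a:+, c:+, f:+; rest ⊤}
  B6: | IN={a:+, c:+, f:+; rest ⊤} | OUT={a:+, c:+, e:-; rest ⊤}
  B7: | IN={c:+; rest ⊤} | OUT={c:+; rest ⊤}
  B8: | IN={c:+; rest ⊤} | OUT={c:+; rest ⊤}

Merge at B0 (entry node, so the boundary value (all ⊤) is joined with the incoming edge(s)): IN[B0] = (all ⊤) ⊔ OUT[B1] = {a: ⊤, b: ⊤, c: ⊤, d: ⊤, e: ⊤, f: ⊤}
Applying B0's transfer function to that IN value gives OUT[B0] (row B0 above).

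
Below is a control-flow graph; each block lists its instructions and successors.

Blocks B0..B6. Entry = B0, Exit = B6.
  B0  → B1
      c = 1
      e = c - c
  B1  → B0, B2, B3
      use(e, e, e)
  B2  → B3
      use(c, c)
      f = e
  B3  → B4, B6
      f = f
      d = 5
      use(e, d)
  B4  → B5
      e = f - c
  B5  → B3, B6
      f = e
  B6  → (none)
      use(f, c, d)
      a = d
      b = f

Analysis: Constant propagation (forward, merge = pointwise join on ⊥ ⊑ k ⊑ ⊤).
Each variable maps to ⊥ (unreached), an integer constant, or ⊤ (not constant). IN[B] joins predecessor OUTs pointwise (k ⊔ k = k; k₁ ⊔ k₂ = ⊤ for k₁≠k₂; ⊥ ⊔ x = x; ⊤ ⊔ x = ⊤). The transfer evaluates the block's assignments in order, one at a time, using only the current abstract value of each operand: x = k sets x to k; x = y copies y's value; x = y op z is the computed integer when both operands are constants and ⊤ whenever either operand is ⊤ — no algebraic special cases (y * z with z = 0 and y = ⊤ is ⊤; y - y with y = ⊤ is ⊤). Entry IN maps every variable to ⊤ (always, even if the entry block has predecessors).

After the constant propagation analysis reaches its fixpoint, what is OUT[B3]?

Converged values:
  B0:   IN=(all ⊤)   OUT={c:1, e:0; rest ⊤}
  B1:   IN={c:1, e:0; rest ⊤}   OUT={c:1, e:0; rest ⊤}
  B2:   IN={c:1, e:0; rest ⊤}   OUT={c:1, e:0, f:0; rest ⊤}
  B3:   IN={c:1; rest ⊤}   OUT={c:1, d:5; rest ⊤}
  B4:   IN={c:1, d:5; rest ⊤}   OUT={c:1, d:5; rest ⊤}
  B5:   IN={c:1, d:5; rest ⊤}   OUT={c:1, d:5; rest ⊤}
  B6:   IN={c:1, d:5; rest ⊤}   OUT={a:5, c:1, d:5; rest ⊤}

Merge at B3: IN[B3] = OUT[B1] ⊔ OUT[B2] ⊔ OUT[B5] = {a: ⊤, b: ⊤, c: 1, d: ⊤, e: ⊤, f: ⊤}
Applying B3's transfer function to that IN value gives OUT[B3] (row B3 above).

Answer: {a: ⊤, b: ⊤, c: 1, d: 5, e: ⊤, f: ⊤}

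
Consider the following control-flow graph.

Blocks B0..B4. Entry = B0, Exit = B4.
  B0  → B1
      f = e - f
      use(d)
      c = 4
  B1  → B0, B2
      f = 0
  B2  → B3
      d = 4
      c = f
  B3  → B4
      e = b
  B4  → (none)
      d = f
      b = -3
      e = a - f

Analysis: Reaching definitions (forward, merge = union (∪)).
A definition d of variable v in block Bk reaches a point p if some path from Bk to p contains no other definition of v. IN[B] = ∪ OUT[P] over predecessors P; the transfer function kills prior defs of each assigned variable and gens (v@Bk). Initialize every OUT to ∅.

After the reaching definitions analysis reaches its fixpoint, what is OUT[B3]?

Answer: {c@B2, d@B2, e@B3, f@B1}

Working:
Converged values:
  B0:  IN={c@B0, f@B1}  OUT={c@B0, f@B0}
  B1:  IN={c@B0, f@B0}  OUT={c@B0, f@B1}
  B2:  IN={c@B0, f@B1}  OUT={c@B2, d@B2, f@B1}
  B3:  IN={c@B2, d@B2, f@B1}  OUT={c@B2, d@B2, e@B3, f@B1}
  B4:  IN={c@B2, d@B2, e@B3, f@B1}  OUT={b@B4, c@B2, d@B4, e@B4, f@B1}

Merge at B3: IN[B3] = OUT[B2] = {c@B2, d@B2, f@B1}
Applying B3's transfer function to that IN value gives OUT[B3] (row B3 above).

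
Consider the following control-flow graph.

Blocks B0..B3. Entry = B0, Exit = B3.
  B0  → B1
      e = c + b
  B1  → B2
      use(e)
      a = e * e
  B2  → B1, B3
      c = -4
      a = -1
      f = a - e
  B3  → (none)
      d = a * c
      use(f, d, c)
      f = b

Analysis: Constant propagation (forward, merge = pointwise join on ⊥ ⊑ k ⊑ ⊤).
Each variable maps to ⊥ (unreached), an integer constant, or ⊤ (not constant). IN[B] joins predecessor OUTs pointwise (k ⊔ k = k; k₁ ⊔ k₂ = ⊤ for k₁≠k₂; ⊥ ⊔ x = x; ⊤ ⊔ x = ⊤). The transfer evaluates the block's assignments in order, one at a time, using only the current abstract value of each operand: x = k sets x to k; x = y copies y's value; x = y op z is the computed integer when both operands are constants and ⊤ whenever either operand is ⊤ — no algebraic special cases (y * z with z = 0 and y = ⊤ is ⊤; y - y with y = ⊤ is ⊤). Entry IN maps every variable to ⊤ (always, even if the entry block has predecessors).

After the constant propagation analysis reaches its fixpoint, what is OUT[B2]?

Answer: {a: -1, b: ⊤, c: -4, d: ⊤, e: ⊤, f: ⊤}

Derivation:
Per-block solution:
  B0: | IN=(all ⊤) | OUT=(all ⊤)
  B1: | IN=(all ⊤) | OUT=(all ⊤)
  B2: | IN=(all ⊤) | OUT={a:-1, c:-4; rest ⊤}
  B3: | IN={a:-1, c:-4; rest ⊤} | OUT={a:-1, c:-4, d:4; rest ⊤}

Merge at B2: IN[B2] = OUT[B1] = {a: ⊤, b: ⊤, c: ⊤, d: ⊤, e: ⊤, f: ⊤}
Applying B2's transfer function to that IN value gives OUT[B2] (row B2 above).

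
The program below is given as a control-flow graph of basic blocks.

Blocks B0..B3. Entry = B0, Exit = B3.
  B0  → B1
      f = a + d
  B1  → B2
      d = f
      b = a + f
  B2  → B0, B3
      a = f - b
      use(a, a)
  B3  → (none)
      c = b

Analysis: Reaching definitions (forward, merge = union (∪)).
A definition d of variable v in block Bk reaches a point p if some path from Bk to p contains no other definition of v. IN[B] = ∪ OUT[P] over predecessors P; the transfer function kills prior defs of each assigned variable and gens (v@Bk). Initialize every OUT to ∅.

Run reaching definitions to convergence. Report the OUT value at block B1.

Answer: {a@B2, b@B1, d@B1, f@B0}

Derivation:
Converged values:
  B0:   IN={a@B2, b@B1, d@B1, f@B0}   OUT={a@B2, b@B1, d@B1, f@B0}
  B1:   IN={a@B2, b@B1, d@B1, f@B0}   OUT={a@B2, b@B1, d@B1, f@B0}
  B2:   IN={a@B2, b@B1, d@B1, f@B0}   OUT={a@B2, b@B1, d@B1, f@B0}
  B3:   IN={a@B2, b@B1, d@B1, f@B0}   OUT={a@B2, b@B1, c@B3, d@B1, f@B0}

Merge at B1: IN[B1] = OUT[B0] = {a@B2, b@B1, d@B1, f@B0}
Applying B1's transfer function to that IN value gives OUT[B1] (row B1 above).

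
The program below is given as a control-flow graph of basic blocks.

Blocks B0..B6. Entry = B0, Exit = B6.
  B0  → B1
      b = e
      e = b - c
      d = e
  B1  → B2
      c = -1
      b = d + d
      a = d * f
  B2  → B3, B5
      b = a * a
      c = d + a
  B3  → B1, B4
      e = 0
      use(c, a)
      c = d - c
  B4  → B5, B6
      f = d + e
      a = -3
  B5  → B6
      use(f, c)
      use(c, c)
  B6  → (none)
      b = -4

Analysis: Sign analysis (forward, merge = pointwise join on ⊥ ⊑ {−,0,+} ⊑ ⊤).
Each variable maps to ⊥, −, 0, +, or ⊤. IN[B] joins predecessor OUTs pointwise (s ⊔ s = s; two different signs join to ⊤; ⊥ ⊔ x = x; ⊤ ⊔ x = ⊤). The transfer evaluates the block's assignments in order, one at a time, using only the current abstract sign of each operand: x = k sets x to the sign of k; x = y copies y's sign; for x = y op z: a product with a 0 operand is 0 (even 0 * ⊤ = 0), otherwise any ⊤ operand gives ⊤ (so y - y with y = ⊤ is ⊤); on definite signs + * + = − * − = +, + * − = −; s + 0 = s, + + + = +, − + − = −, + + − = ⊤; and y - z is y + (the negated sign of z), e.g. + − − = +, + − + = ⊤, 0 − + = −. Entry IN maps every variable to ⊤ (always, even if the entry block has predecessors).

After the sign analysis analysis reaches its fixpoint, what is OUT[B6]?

Per-block solution:
  B0:   IN=(all ⊤)   OUT=(all ⊤)
  B1:   IN=(all ⊤)   OUT={c:-; rest ⊤}
  B2:   IN={c:-; rest ⊤}   OUT=(all ⊤)
  B3:   IN=(all ⊤)   OUT={e:0; rest ⊤}
  B4:   IN={e:0; rest ⊤}   OUT={a:-, e:0; rest ⊤}
  B5:   IN=(all ⊤)   OUT=(all ⊤)
  B6:   IN=(all ⊤)   OUT={b:-; rest ⊤}

Merge at B6: IN[B6] = OUT[B4] ⊔ OUT[B5] = {a: ⊤, b: ⊤, c: ⊤, d: ⊤, e: ⊤, f: ⊤}
Applying B6's transfer function to that IN value gives OUT[B6] (row B6 above).

Answer: {a: ⊤, b: -, c: ⊤, d: ⊤, e: ⊤, f: ⊤}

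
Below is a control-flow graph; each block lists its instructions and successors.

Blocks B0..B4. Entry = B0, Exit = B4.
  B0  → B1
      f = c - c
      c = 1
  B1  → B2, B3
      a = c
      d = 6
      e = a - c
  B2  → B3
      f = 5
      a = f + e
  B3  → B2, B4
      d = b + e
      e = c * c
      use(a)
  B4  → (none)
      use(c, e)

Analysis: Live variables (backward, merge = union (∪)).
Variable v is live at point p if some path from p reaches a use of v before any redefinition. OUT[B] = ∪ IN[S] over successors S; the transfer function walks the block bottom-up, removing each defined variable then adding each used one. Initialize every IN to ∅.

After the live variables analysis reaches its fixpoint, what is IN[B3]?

Answer: {a, b, c, e}

Working:
Converged values:
  B0: | IN={b, c} | OUT={b, c}
  B1: | IN={b, c} | OUT={a, b, c, e}
  B2: | IN={b, c, e} | OUT={a, b, c, e}
  B3: | IN={a, b, c, e} | OUT={b, c, e}
  B4: | IN={c, e} | OUT={}

Merge at B3: OUT[B3] = IN[B2] ⊔ IN[B4] = {b, c, e}
Applying B3's transfer function to that OUT value gives IN[B3] (row B3 above).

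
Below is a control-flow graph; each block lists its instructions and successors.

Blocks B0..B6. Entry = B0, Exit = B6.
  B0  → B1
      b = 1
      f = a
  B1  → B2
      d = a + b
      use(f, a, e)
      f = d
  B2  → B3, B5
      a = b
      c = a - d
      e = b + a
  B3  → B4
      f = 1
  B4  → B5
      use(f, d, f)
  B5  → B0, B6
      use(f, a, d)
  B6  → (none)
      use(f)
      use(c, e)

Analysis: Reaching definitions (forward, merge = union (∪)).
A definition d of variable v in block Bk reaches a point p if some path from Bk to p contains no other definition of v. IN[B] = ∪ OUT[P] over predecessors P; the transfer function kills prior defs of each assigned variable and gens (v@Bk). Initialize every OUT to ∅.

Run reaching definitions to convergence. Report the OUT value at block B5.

Converged values:
  B0: | IN={a@B2, b@B0, c@B2, d@B1, e@B2, f@B1, f@B3} | OUT={a@B2, b@B0, c@B2, d@B1, e@B2, f@B0}
  B1: | IN={a@B2, b@B0, c@B2, d@B1, e@B2, f@B0} | OUT={a@B2, b@B0, c@B2, d@B1, e@B2, f@B1}
  B2: | IN={a@B2, b@B0, c@B2, d@B1, e@B2, f@B1} | OUT={a@B2, b@B0, c@B2, d@B1, e@B2, f@B1}
  B3: | IN={a@B2, b@B0, c@B2, d@B1, e@B2, f@B1} | OUT={a@B2, b@B0, c@B2, d@B1, e@B2, f@B3}
  B4: | IN={a@B2, b@B0, c@B2, d@B1, e@B2, f@B3} | OUT={a@B2, b@B0, c@B2, d@B1, e@B2, f@B3}
  B5: | IN={a@B2, b@B0, c@B2, d@B1, e@B2, f@B1, f@B3} | OUT={a@B2, b@B0, c@B2, d@B1, e@B2, f@B1, f@B3}
  B6: | IN={a@B2, b@B0, c@B2, d@B1, e@B2, f@B1, f@B3} | OUT={a@B2, b@B0, c@B2, d@B1, e@B2, f@B1, f@B3}

Merge at B5: IN[B5] = OUT[B2] ⊔ OUT[B4] = {a@B2, b@B0, c@B2, d@B1, e@B2, f@B1, f@B3}
Applying B5's transfer function to that IN value gives OUT[B5] (row B5 above).

Answer: {a@B2, b@B0, c@B2, d@B1, e@B2, f@B1, f@B3}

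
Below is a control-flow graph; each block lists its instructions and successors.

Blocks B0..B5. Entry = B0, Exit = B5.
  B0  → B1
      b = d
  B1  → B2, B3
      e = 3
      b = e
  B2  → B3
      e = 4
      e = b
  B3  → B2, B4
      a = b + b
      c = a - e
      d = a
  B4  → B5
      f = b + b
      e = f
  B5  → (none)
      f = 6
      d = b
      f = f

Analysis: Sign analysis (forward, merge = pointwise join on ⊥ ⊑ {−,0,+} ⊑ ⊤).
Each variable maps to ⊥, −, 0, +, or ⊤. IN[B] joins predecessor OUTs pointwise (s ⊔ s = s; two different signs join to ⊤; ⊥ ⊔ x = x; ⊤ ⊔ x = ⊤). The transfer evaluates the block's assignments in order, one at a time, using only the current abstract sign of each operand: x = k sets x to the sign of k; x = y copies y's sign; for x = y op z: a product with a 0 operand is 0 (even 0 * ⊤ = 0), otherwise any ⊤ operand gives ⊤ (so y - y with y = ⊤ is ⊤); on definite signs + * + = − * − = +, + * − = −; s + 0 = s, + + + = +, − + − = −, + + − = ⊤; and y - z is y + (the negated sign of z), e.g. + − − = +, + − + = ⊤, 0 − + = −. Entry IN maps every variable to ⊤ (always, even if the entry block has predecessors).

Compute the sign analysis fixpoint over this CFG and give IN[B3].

Converged values:
  B0:   IN=(all ⊤)   OUT=(all ⊤)
  B1:   IN=(all ⊤)   OUT={b:+, e:+; rest ⊤}
  B2:   IN={b:+, e:+; rest ⊤}   OUT={b:+, e:+; rest ⊤}
  B3:   IN={b:+, e:+; rest ⊤}   OUT={a:+, b:+, d:+, e:+; rest ⊤}
  B4:   IN={a:+, b:+, d:+, e:+; rest ⊤}   OUT={a:+, b:+, d:+, e:+, f:+; rest ⊤}
  B5:   IN={a:+, b:+, d:+, e:+, f:+; rest ⊤}   OUT={a:+, b:+, d:+, e:+, f:+; rest ⊤}

Merge at B3: IN[B3] = OUT[B1] ⊔ OUT[B2] = {a: ⊤, b: +, c: ⊤, d: ⊤, e: +, f: ⊤}

Answer: {a: ⊤, b: +, c: ⊤, d: ⊤, e: +, f: ⊤}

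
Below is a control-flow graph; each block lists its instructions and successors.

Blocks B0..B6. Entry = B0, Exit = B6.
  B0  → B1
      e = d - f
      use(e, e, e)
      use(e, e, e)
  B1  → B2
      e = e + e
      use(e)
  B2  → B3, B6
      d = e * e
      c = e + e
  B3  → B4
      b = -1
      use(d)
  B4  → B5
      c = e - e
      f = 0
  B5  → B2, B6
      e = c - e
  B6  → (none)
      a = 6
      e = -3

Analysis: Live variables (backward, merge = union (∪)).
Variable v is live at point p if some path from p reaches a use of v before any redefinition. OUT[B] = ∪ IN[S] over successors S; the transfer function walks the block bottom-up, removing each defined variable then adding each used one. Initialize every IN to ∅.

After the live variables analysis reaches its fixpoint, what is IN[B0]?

Answer: {d, f}

Trace:
Converged values:
  B0:  IN={d, f}  OUT={e}
  B1:  IN={e}  OUT={e}
  B2:  IN={e}  OUT={d, e}
  B3:  IN={d, e}  OUT={e}
  B4:  IN={e}  OUT={c, e}
  B5:  IN={c, e}  OUT={e}
  B6:  IN={}  OUT={}

Merge at B0: OUT[B0] = IN[B1] = {e}
Applying B0's transfer function to that OUT value gives IN[B0] (row B0 above).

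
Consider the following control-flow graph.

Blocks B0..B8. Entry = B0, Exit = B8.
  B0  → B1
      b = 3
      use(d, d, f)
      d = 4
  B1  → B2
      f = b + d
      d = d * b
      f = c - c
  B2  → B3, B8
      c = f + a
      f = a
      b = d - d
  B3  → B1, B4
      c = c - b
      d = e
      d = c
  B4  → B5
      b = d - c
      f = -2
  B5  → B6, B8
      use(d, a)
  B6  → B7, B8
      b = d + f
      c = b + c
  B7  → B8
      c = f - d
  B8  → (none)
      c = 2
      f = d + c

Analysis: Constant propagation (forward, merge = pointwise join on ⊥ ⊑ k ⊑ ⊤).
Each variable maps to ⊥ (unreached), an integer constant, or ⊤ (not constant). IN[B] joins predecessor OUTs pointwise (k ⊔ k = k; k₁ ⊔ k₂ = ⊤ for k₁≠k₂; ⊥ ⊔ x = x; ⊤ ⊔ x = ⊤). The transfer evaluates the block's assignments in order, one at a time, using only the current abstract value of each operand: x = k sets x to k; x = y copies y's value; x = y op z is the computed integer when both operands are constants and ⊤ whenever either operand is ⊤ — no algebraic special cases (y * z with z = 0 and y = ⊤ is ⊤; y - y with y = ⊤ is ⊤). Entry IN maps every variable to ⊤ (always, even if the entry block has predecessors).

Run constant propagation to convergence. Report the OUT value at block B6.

Answer: {a: ⊤, b: ⊤, c: ⊤, d: ⊤, e: ⊤, f: -2}

Working:
Converged values:
  B0:   IN=(all ⊤)   OUT={b:3, d:4; rest ⊤}
  B1:   IN=(all ⊤)   OUT=(all ⊤)
  B2:   IN=(all ⊤)   OUT=(all ⊤)
  B3:   IN=(all ⊤)   OUT=(all ⊤)
  B4:   IN=(all ⊤)   OUT={f:-2; rest ⊤}
  B5:   IN={f:-2; rest ⊤}   OUT={f:-2; rest ⊤}
  B6:   IN={f:-2; rest ⊤}   OUT={f:-2; rest ⊤}
  B7:   IN={f:-2; rest ⊤}   OUT={f:-2; rest ⊤}
  B8:   IN=(all ⊤)   OUT={c:2; rest ⊤}

Merge at B6: IN[B6] = OUT[B5] = {a: ⊤, b: ⊤, c: ⊤, d: ⊤, e: ⊤, f: -2}
Applying B6's transfer function to that IN value gives OUT[B6] (row B6 above).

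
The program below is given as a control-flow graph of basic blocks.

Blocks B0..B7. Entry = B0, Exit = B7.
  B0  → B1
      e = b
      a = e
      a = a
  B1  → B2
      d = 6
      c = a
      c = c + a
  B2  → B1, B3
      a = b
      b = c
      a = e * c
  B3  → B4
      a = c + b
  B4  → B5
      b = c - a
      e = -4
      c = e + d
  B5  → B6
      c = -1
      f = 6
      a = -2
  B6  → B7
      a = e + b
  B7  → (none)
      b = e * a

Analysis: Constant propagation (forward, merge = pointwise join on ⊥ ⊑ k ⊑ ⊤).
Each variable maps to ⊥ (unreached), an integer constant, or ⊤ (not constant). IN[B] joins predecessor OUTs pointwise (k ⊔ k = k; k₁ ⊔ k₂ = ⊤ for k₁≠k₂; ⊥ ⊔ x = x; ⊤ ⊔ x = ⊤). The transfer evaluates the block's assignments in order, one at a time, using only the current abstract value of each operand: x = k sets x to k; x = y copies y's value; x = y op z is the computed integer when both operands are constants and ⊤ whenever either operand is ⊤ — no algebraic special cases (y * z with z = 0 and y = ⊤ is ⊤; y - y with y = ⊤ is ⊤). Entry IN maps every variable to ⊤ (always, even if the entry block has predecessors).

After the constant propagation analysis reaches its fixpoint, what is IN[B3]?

Answer: {a: ⊤, b: ⊤, c: ⊤, d: 6, e: ⊤, f: ⊤}

Trace:
Fixpoint table:
  B0:  IN=(all ⊤)  OUT=(all ⊤)
  B1:  IN=(all ⊤)  OUT={d:6; rest ⊤}
  B2:  IN={d:6; rest ⊤}  OUT={d:6; rest ⊤}
  B3:  IN={d:6; rest ⊤}  OUT={d:6; rest ⊤}
  B4:  IN={d:6; rest ⊤}  OUT={c:2, d:6, e:-4; rest ⊤}
  B5:  IN={c:2, d:6, e:-4; rest ⊤}  OUT={a:-2, c:-1, d:6, e:-4, f:6; rest ⊤}
  B6:  IN={a:-2, c:-1, d:6, e:-4, f:6; rest ⊤}  OUT={c:-1, d:6, e:-4, f:6; rest ⊤}
  B7:  IN={c:-1, d:6, e:-4, f:6; rest ⊤}  OUT={c:-1, d:6, e:-4, f:6; rest ⊤}

Merge at B3: IN[B3] = OUT[B2] = {a: ⊤, b: ⊤, c: ⊤, d: 6, e: ⊤, f: ⊤}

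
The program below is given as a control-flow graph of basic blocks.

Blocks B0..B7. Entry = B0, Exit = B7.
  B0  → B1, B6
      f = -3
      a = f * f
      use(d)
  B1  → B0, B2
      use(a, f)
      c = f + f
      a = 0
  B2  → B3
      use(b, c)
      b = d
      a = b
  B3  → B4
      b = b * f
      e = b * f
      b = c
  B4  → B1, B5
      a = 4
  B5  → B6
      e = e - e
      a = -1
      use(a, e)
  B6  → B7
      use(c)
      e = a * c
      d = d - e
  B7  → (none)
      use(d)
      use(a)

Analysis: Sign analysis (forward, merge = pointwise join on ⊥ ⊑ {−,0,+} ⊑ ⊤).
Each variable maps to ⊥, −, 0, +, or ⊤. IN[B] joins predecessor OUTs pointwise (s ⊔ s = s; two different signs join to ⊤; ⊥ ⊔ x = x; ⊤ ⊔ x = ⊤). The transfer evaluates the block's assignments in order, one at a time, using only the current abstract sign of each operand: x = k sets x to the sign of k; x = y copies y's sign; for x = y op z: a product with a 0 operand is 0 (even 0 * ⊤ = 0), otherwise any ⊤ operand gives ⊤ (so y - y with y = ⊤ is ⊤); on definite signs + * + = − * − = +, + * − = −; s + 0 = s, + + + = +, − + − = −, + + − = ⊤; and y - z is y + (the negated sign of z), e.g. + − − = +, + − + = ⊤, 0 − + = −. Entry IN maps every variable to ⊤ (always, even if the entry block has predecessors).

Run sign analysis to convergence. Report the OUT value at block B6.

Converged values:
  B0: | IN=(all ⊤) | OUT={a:+, f:-; rest ⊤}
  B1: | IN={a:+, f:-; rest ⊤} | OUT={a:0, c:-, f:-; rest ⊤}
  B2: | IN={a:0, c:-, f:-; rest ⊤} | OUT={c:-, f:-; rest ⊤}
  B3: | IN={c:-, f:-; rest ⊤} | OUT={b:-, c:-, f:-; rest ⊤}
  B4: | IN={b:-, c:-, f:-; rest ⊤} | OUT={a:+, b:-, c:-, f:-; rest ⊤}
  B5: | IN={a:+, b:-, c:-, f:-; rest ⊤} | OUT={a:-, b:-, c:-, f:-; rest ⊤}
  B6: | IN={f:-; rest ⊤} | OUT={f:-; rest ⊤}
  B7: | IN={f:-; rest ⊤} | OUT={f:-; rest ⊤}

Merge at B6: IN[B6] = OUT[B0] ⊔ OUT[B5] = {a: ⊤, b: ⊤, c: ⊤, d: ⊤, e: ⊤, f: -}
Applying B6's transfer function to that IN value gives OUT[B6] (row B6 above).

Answer: {a: ⊤, b: ⊤, c: ⊤, d: ⊤, e: ⊤, f: -}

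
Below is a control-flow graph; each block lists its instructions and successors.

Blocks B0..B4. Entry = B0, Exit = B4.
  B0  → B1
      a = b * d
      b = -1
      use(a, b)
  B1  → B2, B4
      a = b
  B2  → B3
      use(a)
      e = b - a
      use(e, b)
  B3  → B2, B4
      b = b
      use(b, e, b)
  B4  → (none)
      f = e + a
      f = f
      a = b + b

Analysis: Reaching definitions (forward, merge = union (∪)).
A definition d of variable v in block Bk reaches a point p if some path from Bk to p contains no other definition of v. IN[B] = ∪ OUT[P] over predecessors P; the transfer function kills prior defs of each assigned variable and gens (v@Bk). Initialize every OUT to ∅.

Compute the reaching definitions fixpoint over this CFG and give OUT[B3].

Per-block solution:
  B0:   IN={}   OUT={a@B0, b@B0}
  B1:   IN={a@B0, b@B0}   OUT={a@B1, b@B0}
  B2:   IN={a@B1, b@B0, b@B3, e@B2}   OUT={a@B1, b@B0, b@B3, e@B2}
  B3:   IN={a@B1, b@B0, b@B3, e@B2}   OUT={a@B1, b@B3, e@B2}
  B4:   IN={a@B1, b@B0, b@B3, e@B2}   OUT={a@B4, b@B0, b@B3, e@B2, f@B4}

Merge at B3: IN[B3] = OUT[B2] = {a@B1, b@B0, b@B3, e@B2}
Applying B3's transfer function to that IN value gives OUT[B3] (row B3 above).

Answer: {a@B1, b@B3, e@B2}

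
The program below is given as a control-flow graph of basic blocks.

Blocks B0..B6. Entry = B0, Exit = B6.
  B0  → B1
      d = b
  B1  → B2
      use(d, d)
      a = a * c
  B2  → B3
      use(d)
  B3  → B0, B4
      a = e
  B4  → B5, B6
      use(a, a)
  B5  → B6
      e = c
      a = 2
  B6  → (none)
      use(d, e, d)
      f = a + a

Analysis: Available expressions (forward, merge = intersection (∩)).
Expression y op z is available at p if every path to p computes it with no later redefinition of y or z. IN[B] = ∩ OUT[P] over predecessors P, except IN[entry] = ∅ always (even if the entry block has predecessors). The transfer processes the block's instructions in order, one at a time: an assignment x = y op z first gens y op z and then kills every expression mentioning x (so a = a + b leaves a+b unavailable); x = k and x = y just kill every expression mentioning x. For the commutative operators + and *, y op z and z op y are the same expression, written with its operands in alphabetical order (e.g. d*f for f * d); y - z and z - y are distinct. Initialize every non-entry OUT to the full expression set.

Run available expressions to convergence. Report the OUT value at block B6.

Answer: {a+a}

Working:
Fixpoint table:
  B0:  IN={}  OUT={}
  B1:  IN={}  OUT={}
  B2:  IN={}  OUT={}
  B3:  IN={}  OUT={}
  B4:  IN={}  OUT={}
  B5:  IN={}  OUT={}
  B6:  IN={}  OUT={a+a}

Merge at B6: IN[B6] = OUT[B4] ∩ OUT[B5] = {}
Applying B6's transfer function to that IN value gives OUT[B6] (row B6 above).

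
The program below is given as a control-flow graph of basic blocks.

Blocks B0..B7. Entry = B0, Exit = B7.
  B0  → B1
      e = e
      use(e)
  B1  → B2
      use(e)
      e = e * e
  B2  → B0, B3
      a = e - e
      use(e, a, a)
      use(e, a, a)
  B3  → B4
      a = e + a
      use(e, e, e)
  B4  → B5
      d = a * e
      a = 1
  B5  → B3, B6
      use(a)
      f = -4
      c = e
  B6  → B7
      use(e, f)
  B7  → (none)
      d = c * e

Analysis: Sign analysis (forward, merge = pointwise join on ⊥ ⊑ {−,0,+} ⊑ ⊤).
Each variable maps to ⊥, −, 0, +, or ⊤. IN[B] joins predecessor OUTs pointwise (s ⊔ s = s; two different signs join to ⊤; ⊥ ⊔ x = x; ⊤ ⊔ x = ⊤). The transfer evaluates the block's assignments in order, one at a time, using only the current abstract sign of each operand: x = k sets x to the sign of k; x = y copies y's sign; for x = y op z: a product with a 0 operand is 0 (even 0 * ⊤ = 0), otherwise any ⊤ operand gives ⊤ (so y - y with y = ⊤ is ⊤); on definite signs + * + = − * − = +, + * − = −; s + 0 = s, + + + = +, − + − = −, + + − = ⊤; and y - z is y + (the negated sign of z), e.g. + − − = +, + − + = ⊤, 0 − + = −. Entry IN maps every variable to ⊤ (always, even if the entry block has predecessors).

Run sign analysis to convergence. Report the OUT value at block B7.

Answer: {a: +, b: ⊤, c: ⊤, d: ⊤, e: ⊤, f: -}

Derivation:
Converged values:
  B0:  IN=(all ⊤)  OUT=(all ⊤)
  B1:  IN=(all ⊤)  OUT=(all ⊤)
  B2:  IN=(all ⊤)  OUT=(all ⊤)
  B3:  IN=(all ⊤)  OUT=(all ⊤)
  B4:  IN=(all ⊤)  OUT={a:+; rest ⊤}
  B5:  IN={a:+; rest ⊤}  OUT={a:+, f:-; rest ⊤}
  B6:  IN={a:+, f:-; rest ⊤}  OUT={a:+, f:-; rest ⊤}
  B7:  IN={a:+, f:-; rest ⊤}  OUT={a:+, f:-; rest ⊤}

Merge at B7: IN[B7] = OUT[B6] = {a: +, b: ⊤, c: ⊤, d: ⊤, e: ⊤, f: -}
Applying B7's transfer function to that IN value gives OUT[B7] (row B7 above).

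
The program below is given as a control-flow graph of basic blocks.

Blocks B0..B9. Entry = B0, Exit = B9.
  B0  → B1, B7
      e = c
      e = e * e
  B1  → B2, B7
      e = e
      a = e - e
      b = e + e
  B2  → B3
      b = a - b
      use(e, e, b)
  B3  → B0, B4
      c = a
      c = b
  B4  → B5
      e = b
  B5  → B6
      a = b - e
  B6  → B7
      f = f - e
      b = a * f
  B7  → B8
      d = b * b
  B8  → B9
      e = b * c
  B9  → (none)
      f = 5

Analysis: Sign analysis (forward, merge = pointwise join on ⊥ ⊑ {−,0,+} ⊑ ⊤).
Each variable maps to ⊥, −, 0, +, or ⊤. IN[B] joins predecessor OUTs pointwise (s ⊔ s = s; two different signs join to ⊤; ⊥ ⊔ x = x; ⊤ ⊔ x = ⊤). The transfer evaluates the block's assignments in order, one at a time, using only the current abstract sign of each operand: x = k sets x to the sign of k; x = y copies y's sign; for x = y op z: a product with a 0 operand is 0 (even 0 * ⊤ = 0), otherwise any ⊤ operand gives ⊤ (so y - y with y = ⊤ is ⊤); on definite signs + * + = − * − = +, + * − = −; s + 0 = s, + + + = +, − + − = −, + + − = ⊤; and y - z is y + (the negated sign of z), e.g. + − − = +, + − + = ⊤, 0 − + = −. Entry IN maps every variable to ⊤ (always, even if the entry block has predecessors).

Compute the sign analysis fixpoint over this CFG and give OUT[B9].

Fixpoint table:
  B0:  IN=(all ⊤)  OUT=(all ⊤)
  B1:  IN=(all ⊤)  OUT=(all ⊤)
  B2:  IN=(all ⊤)  OUT=(all ⊤)
  B3:  IN=(all ⊤)  OUT=(all ⊤)
  B4:  IN=(all ⊤)  OUT=(all ⊤)
  B5:  IN=(all ⊤)  OUT=(all ⊤)
  B6:  IN=(all ⊤)  OUT=(all ⊤)
  B7:  IN=(all ⊤)  OUT=(all ⊤)
  B8:  IN=(all ⊤)  OUT=(all ⊤)
  B9:  IN=(all ⊤)  OUT={f:+; rest ⊤}

Merge at B9: IN[B9] = OUT[B8] = {a: ⊤, b: ⊤, c: ⊤, d: ⊤, e: ⊤, f: ⊤}
Applying B9's transfer function to that IN value gives OUT[B9] (row B9 above).

Answer: {a: ⊤, b: ⊤, c: ⊤, d: ⊤, e: ⊤, f: +}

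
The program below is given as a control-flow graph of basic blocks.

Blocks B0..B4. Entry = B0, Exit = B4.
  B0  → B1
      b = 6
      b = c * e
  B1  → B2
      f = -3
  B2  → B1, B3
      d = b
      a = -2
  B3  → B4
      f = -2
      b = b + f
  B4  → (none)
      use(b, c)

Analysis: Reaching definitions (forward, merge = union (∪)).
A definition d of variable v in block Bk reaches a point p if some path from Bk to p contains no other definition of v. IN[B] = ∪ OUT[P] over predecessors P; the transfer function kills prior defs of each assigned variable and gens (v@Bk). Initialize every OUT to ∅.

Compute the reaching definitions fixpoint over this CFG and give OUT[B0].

Answer: {b@B0}

Working:
Fixpoint table:
  B0: | IN={} | OUT={b@B0}
  B1: | IN={a@B2, b@B0, d@B2, f@B1} | OUT={a@B2, b@B0, d@B2, f@B1}
  B2: | IN={a@B2, b@B0, d@B2, f@B1} | OUT={a@B2, b@B0, d@B2, f@B1}
  B3: | IN={a@B2, b@B0, d@B2, f@B1} | OUT={a@B2, b@B3, d@B2, f@B3}
  B4: | IN={a@B2, b@B3, d@B2, f@B3} | OUT={a@B2, b@B3, d@B2, f@B3}

B0 is the boundary node: IN[B0] = {}
Applying B0's transfer function to that IN value gives OUT[B0] (row B0 above).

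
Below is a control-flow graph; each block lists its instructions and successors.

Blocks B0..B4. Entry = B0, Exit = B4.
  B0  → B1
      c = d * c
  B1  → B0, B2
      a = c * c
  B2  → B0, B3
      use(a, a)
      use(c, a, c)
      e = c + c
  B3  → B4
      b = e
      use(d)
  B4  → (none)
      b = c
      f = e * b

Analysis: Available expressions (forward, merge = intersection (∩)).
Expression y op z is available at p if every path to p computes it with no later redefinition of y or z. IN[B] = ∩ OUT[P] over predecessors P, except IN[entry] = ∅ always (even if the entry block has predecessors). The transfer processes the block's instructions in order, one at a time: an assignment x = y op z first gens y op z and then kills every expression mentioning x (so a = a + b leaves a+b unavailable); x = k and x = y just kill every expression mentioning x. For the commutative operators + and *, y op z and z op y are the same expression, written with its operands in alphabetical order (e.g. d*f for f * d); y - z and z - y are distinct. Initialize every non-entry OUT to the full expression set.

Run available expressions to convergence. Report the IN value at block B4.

Answer: {c*c, c+c}

Derivation:
Fixpoint table:
  B0:   IN={}   OUT={}
  B1:   IN={}   OUT={c*c}
  B2:   IN={c*c}   OUT={c*c, c+c}
  B3:   IN={c*c, c+c}   OUT={c*c, c+c}
  B4:   IN={c*c, c+c}   OUT={b*e, c*c, c+c}

Merge at B4: IN[B4] = OUT[B3] = {c*c, c+c}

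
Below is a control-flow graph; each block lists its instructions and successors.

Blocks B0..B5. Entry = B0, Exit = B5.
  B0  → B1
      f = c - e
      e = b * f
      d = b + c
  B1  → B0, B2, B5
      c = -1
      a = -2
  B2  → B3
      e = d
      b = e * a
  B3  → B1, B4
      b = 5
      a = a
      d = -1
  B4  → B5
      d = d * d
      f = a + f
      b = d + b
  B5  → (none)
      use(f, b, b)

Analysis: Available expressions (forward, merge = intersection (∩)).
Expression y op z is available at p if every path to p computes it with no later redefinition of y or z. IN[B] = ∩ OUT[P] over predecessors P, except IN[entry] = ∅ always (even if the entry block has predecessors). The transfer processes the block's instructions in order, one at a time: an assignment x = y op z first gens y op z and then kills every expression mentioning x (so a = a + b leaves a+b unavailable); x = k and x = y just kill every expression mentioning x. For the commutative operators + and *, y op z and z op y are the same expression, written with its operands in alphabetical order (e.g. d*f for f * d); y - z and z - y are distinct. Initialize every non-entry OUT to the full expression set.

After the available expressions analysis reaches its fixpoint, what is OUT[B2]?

Answer: {a*e}

Trace:
Fixpoint table:
  B0:  IN={}  OUT={b*f, b+c}
  B1:  IN={}  OUT={}
  B2:  IN={}  OUT={a*e}
  B3:  IN={a*e}  OUT={}
  B4:  IN={}  OUT={}
  B5:  IN={}  OUT={}

Merge at B2: IN[B2] = OUT[B1] = {}
Applying B2's transfer function to that IN value gives OUT[B2] (row B2 above).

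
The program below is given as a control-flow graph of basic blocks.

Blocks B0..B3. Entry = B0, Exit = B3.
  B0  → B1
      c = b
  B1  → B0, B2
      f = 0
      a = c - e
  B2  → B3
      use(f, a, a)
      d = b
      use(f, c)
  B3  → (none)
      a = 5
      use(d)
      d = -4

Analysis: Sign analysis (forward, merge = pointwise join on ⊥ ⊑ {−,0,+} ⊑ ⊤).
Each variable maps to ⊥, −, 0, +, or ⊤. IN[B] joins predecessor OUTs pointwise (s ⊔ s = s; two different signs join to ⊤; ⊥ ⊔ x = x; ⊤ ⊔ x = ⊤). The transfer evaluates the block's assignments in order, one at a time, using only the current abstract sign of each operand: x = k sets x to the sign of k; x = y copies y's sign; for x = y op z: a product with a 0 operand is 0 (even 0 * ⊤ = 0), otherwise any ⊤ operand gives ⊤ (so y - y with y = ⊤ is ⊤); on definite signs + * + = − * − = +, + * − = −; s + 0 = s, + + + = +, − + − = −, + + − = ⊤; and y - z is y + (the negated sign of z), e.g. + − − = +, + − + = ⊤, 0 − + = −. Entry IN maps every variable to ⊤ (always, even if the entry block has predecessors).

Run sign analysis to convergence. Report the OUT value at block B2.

Answer: {a: ⊤, b: ⊤, c: ⊤, d: ⊤, e: ⊤, f: 0}

Derivation:
Per-block solution:
  B0:  IN=(all ⊤)  OUT=(all ⊤)
  B1:  IN=(all ⊤)  OUT={f:0; rest ⊤}
  B2:  IN={f:0; rest ⊤}  OUT={f:0; rest ⊤}
  B3:  IN={f:0; rest ⊤}  OUT={a:+, d:-, f:0; rest ⊤}

Merge at B2: IN[B2] = OUT[B1] = {a: ⊤, b: ⊤, c: ⊤, d: ⊤, e: ⊤, f: 0}
Applying B2's transfer function to that IN value gives OUT[B2] (row B2 above).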